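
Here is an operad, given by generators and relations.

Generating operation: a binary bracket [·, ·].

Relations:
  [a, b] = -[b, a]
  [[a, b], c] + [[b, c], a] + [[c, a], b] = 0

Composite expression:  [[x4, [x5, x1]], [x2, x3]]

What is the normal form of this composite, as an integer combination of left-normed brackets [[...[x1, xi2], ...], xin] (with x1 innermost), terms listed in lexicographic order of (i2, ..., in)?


[[[[x1, x5], x4], x2], x3] - [[[[x1, x5], x4], x3], x2]

A multilinear Lie element is pinned by x1-initial words (x1 innermost).
Composite bracket: [[x4, [x5, x1]], [x2, x3]]
Under [a, b] = ab - ba we get 16 signed associative words (2^4 = 16).
The x1-initial words carry the normal form:
  word x1x5x4x2x3 has sign +1, contributing +[[[[x1, x5], x4], x2], x3]
  word x1x5x4x3x2 has sign -1, contributing -[[[[x1, x5], x4], x3], x2]


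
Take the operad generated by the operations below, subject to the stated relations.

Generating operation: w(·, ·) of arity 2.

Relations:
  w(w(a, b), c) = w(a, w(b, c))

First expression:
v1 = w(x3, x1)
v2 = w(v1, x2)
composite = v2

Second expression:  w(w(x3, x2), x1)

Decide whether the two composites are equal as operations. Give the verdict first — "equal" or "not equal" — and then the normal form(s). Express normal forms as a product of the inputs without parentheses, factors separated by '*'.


not equal: they reduce to x3 * x1 * x2 and x3 * x2 * x1


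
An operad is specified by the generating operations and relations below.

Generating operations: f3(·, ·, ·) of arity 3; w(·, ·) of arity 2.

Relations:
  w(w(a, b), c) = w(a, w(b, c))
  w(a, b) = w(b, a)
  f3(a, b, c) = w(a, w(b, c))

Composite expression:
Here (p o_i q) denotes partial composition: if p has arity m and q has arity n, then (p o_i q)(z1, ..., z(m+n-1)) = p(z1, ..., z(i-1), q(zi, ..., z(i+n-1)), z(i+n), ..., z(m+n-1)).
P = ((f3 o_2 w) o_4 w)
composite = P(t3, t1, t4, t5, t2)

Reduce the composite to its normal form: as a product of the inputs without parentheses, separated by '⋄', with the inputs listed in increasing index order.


t1 ⋄ t2 ⋄ t3 ⋄ t4 ⋄ t5

Key point: f3 commutes, so take the t-inputs in any fixed order.
w(t1, t4) unparenthesizes to t1 ⋄ t4
w(t5, t2) unparenthesizes to t5 ⋄ t2
f3(t3, w(t1, t4), w(t5, t2)) unparenthesizes to t3 ⋄ t1 ⋄ t4 ⋄ t5 ⋄ t2
sorting the factors by input index: t1 ⋄ t2 ⋄ t3 ⋄ t4 ⋄ t5


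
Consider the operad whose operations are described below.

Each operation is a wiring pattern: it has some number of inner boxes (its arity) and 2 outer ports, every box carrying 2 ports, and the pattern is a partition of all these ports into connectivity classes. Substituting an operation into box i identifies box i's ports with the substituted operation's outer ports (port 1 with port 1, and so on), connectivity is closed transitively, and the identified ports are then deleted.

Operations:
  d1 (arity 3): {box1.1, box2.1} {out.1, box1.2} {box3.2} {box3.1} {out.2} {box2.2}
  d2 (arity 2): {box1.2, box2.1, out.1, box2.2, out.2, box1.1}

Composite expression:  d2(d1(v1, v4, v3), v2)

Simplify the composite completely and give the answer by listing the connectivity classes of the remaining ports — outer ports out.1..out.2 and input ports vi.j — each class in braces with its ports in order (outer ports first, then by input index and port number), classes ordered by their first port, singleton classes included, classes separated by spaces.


{out.1, out.2, v1.2, v2.1, v2.2} {v1.1, v4.1} {v3.1} {v3.2} {v4.2}

Substituting into d2 glues patterns; closure does the rest.
stage d1: inputs (v1, v4, v3), connectivity {out.1, v1.2} {out.2} {v1.1, v4.1} {v3.1} {v3.2} {v4.2}, out.j its boundary
stage d2: inputs (v1, v4, v3, v2), connectivity {out.1, out.2, v1.2, v2.1, v2.2} {v1.1, v4.1} {v3.1} {v3.2} {v4.2}, out.j its boundary


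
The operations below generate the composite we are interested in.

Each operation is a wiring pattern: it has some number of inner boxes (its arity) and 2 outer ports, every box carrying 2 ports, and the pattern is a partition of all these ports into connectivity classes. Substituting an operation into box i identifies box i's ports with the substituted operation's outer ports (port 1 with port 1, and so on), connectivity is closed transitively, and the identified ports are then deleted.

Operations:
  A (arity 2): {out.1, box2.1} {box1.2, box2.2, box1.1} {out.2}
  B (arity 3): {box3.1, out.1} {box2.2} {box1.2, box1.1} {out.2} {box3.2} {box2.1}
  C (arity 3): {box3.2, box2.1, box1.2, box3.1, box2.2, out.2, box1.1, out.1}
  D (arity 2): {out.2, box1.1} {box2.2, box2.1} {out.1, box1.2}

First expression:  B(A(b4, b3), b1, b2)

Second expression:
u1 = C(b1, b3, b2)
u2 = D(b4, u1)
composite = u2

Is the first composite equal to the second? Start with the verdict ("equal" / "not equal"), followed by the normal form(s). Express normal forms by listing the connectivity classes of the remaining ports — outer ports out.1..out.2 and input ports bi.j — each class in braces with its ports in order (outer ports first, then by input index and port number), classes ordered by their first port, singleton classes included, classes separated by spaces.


not equal; the first gives {out.1, b2.1} {out.2} {b1.1} {b1.2} {b2.2} {b3.1} {b3.2, b4.1, b4.2} and the second {out.1, b4.2} {out.2, b4.1} {b1.1, b1.2, b2.1, b2.2, b3.1, b3.2}


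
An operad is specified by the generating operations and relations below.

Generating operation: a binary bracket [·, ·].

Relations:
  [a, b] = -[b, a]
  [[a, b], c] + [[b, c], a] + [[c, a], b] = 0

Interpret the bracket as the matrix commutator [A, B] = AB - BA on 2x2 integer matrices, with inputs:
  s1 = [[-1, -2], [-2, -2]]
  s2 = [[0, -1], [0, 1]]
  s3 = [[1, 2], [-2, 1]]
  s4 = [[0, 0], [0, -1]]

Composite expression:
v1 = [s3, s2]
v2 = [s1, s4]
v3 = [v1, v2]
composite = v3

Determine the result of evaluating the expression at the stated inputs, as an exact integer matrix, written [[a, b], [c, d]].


[[-8, -8], [-8, 8]]

[s3, s2] = [[-2, 2], [2, 2]]
[s1, s4] = [[0, 2], [-2, 0]]
[[s3, s2], [s1, s4]] = [[-8, -8], [-8, 8]]


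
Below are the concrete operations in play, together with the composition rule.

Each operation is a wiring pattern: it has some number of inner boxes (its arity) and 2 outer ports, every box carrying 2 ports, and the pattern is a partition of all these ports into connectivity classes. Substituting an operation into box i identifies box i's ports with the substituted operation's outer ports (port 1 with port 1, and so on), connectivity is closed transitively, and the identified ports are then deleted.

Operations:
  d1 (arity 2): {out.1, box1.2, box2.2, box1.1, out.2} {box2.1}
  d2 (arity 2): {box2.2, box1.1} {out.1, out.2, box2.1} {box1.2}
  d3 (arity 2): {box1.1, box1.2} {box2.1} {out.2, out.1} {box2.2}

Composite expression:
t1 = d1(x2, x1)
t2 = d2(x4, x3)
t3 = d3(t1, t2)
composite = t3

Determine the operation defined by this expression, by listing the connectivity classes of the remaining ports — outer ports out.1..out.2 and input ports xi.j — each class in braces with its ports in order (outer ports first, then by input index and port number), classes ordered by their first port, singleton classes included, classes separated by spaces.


{out.1, out.2} {x1.1} {x1.2, x2.1, x2.2} {x3.1} {x3.2, x4.1} {x4.2}


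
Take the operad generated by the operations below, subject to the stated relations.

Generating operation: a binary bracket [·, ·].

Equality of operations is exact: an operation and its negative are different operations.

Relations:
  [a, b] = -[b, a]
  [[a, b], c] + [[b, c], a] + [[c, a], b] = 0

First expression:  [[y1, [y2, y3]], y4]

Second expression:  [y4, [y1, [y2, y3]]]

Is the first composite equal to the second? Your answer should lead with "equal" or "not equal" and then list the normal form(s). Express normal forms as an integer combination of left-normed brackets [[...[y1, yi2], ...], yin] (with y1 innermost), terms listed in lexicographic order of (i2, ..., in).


The first expression reduces to [[[y1, y2], y3], y4] - [[[y1, y3], y2], y4]
The second expression reduces to -[[[y1, y2], y3], y4] + [[[y1, y3], y2], y4]
Different reductions; not equal.

not equal: they reduce to [[[y1, y2], y3], y4] - [[[y1, y3], y2], y4] and -[[[y1, y2], y3], y4] + [[[y1, y3], y2], y4]


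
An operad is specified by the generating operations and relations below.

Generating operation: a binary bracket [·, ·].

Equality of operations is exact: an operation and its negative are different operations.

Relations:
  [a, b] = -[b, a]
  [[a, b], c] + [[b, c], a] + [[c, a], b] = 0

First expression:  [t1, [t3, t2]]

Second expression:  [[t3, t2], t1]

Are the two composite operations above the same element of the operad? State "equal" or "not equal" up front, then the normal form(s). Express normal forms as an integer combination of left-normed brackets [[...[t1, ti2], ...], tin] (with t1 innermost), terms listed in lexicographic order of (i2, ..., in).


not equal; the first gives -[[t1, t2], t3] + [[t1, t3], t2] and the second [[t1, t2], t3] - [[t1, t3], t2]

Reducing the first expression gives -[[t1, t2], t3] + [[t1, t3], t2]
Reducing the second expression gives [[t1, t2], t3] - [[t1, t3], t2]
No match — not equal.


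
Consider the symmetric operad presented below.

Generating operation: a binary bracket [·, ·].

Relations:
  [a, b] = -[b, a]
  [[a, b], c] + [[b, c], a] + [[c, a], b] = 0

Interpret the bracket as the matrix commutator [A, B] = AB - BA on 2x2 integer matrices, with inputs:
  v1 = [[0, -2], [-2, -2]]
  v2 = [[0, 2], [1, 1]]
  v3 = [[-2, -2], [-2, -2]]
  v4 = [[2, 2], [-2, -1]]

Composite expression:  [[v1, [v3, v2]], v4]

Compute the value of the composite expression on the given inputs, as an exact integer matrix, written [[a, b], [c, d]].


[[16, -44], [-68, -16]]


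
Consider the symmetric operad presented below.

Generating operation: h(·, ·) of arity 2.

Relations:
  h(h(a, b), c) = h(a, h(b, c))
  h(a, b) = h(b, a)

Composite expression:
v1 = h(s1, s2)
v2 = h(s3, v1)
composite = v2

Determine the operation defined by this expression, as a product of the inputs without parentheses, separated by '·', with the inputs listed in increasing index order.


s1 · s2 · s3

Both nesting and order wash out for h; what remains is which s's occur.
h(s1, s2) flattens to s1 · s2
h(s3, h(s1, s2)) flattens to s3 · s1 · s2
reordering the factors by index: s1 · s2 · s3


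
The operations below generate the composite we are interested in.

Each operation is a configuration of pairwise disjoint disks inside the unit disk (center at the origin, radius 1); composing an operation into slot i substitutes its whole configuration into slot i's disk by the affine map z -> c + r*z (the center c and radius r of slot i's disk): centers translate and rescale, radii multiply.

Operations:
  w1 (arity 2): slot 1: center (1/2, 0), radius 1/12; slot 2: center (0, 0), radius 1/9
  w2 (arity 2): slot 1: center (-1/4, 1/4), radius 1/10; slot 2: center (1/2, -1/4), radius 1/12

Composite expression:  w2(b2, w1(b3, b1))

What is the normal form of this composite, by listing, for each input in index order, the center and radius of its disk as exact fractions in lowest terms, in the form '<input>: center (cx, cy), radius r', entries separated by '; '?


b1: center (1/2, -1/4), radius 1/108; b2: center (-1/4, 1/4), radius 1/10; b3: center (13/24, -1/4), radius 1/144

Nesting under w2 composes maps z -> c + r*z down each b-path.
b2: after 1 affine step, its disk has center (-1/4, 1/4), radius 1/10
b3: after 2 affine steps, its disk has center (13/24, -1/4), radius 1/144
b1: after 2 affine steps, its disk has center (1/2, -1/4), radius 1/108


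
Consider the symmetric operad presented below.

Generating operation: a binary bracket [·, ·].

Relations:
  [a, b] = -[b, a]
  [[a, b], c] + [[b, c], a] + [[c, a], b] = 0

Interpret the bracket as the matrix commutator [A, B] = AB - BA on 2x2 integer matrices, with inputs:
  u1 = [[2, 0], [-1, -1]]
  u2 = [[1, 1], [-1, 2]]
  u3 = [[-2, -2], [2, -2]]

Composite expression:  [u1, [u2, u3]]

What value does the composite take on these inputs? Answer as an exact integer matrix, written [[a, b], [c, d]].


[[2, 6], [-6, -2]]


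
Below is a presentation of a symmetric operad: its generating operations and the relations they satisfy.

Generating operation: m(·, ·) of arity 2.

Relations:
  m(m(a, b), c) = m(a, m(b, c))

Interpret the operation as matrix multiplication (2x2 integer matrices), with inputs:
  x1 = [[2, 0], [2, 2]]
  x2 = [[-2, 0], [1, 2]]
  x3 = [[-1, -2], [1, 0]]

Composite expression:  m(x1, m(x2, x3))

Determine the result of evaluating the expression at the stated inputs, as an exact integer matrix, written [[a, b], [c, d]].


m(x2, x3) = [[2, 4], [1, -2]]
m(x1, m(x2, x3)) = [[4, 8], [6, 4]]

[[4, 8], [6, 4]]


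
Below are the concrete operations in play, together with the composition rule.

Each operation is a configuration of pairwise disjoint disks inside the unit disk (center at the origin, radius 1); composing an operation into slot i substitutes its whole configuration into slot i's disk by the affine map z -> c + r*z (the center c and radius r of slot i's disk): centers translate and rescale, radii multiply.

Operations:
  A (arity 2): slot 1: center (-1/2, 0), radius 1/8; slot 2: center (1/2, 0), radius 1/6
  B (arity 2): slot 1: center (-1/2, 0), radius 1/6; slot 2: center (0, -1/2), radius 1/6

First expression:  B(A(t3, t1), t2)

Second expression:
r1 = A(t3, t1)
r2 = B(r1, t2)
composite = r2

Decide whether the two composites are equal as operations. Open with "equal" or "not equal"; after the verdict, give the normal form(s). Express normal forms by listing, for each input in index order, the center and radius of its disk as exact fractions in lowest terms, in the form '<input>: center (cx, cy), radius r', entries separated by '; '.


equal: each reduces to t1: center (-5/12, 0), radius 1/36; t2: center (0, -1/2), radius 1/6; t3: center (-7/12, 0), radius 1/48

Reducing the first expression gives t1: center (-5/12, 0), radius 1/36; t2: center (0, -1/2), radius 1/6; t3: center (-7/12, 0), radius 1/48
Reducing the second expression gives t1: center (-5/12, 0), radius 1/36; t2: center (0, -1/2), radius 1/6; t3: center (-7/12, 0), radius 1/48
The forms coincide; equal.


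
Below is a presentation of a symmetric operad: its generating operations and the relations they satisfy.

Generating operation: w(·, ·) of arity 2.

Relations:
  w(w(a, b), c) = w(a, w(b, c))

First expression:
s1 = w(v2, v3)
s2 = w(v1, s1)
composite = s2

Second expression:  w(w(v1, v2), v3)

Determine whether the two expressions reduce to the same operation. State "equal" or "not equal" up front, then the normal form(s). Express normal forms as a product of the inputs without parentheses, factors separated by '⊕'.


equal; both compose to v1 ⊕ v2 ⊕ v3

The first expression reduces to v1 ⊕ v2 ⊕ v3
The second expression reduces to v1 ⊕ v2 ⊕ v3
One common form — equal.


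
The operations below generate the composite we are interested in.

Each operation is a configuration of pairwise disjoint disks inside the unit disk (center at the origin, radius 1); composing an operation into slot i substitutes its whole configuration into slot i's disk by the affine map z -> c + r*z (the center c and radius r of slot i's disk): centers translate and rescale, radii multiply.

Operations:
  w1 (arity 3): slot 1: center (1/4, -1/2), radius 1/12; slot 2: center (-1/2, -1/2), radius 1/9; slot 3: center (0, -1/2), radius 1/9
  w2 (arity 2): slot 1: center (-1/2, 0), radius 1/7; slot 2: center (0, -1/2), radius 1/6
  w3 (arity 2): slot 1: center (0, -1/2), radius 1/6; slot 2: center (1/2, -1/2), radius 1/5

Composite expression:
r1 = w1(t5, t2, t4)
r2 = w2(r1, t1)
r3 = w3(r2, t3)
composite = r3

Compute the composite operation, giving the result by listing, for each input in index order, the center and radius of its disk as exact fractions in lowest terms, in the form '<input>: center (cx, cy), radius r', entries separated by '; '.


t1: center (0, -7/12), radius 1/36; t2: center (-2/21, -43/84), radius 1/378; t3: center (1/2, -1/2), radius 1/5; t4: center (-1/12, -43/84), radius 1/378; t5: center (-13/168, -43/84), radius 1/504

Below w3, radii multiply path by path; the t-disk centers shift.
for t5, the 3-step affine chain lands on center (-13/168, -43/84), radius 1/504
for t2, the 3-step affine chain lands on center (-2/21, -43/84), radius 1/378
for t4, the 3-step affine chain lands on center (-1/12, -43/84), radius 1/378
for t1, the 2-step affine chain lands on center (0, -7/12), radius 1/36
for t3, the 1-step affine chain lands on center (1/2, -1/2), radius 1/5


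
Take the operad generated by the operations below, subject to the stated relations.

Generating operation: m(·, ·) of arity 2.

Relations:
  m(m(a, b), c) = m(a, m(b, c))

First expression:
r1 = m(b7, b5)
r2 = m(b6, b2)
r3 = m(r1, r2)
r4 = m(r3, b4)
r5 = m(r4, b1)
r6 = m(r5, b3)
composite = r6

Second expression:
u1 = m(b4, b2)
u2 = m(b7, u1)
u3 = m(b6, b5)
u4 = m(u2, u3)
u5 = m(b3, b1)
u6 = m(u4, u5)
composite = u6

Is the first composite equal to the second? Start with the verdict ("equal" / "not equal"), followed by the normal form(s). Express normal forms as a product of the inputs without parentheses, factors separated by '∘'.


not equal; the first gives b7 ∘ b5 ∘ b6 ∘ b2 ∘ b4 ∘ b1 ∘ b3 and the second b7 ∘ b4 ∘ b2 ∘ b6 ∘ b5 ∘ b3 ∘ b1


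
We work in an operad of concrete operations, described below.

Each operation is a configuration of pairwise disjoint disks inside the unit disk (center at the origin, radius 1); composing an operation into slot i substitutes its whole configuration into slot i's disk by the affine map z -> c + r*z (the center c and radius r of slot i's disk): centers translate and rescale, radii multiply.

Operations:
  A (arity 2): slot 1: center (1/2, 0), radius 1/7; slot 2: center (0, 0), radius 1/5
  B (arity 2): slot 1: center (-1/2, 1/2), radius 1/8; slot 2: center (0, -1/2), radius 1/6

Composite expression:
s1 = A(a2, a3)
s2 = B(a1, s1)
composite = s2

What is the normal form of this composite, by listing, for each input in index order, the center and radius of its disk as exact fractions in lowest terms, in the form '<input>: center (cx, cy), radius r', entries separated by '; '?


a1: center (-1/2, 1/2), radius 1/8; a2: center (1/12, -1/2), radius 1/42; a3: center (0, -1/2), radius 1/30

Follow each a-input down from B: c' goes to c + r*c', radius to r*r'.
a1: after 1 affine step, its disk has center (-1/2, 1/2), radius 1/8
a2: after 2 affine steps, its disk has center (1/12, -1/2), radius 1/42
a3: after 2 affine steps, its disk has center (0, -1/2), radius 1/30


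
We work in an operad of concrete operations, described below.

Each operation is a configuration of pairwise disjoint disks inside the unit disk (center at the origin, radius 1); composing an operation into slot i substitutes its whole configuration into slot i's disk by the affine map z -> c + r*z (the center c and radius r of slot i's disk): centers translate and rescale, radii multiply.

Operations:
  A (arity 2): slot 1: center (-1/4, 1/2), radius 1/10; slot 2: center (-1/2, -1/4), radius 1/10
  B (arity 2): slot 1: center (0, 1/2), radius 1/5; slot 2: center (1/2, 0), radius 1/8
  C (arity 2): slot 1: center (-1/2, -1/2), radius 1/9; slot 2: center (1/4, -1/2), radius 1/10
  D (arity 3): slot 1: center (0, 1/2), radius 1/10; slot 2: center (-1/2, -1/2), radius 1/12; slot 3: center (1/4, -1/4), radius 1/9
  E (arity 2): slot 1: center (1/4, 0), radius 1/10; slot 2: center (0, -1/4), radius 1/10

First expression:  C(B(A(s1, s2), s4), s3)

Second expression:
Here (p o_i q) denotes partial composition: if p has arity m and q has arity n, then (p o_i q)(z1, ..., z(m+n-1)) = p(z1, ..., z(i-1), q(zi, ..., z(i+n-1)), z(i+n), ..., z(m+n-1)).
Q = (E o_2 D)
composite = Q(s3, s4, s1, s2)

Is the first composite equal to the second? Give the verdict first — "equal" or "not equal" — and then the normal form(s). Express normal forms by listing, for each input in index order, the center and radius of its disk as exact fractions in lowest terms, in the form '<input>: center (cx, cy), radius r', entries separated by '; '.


Normal form of the first expression: s1: center (-91/180, -13/30), radius 1/450; s2: center (-23/45, -9/20), radius 1/450; s3: center (1/4, -1/2), radius 1/10; s4: center (-4/9, -1/2), radius 1/72
Normal form of the second expression: s1: center (-1/20, -3/10), radius 1/120; s2: center (1/40, -11/40), radius 1/90; s3: center (1/4, 0), radius 1/10; s4: center (0, -1/5), radius 1/100
The forms do not match — not equal.

not equal; the first gives s1: center (-91/180, -13/30), radius 1/450; s2: center (-23/45, -9/20), radius 1/450; s3: center (1/4, -1/2), radius 1/10; s4: center (-4/9, -1/2), radius 1/72 and the second s1: center (-1/20, -3/10), radius 1/120; s2: center (1/40, -11/40), radius 1/90; s3: center (1/4, 0), radius 1/10; s4: center (0, -1/5), radius 1/100


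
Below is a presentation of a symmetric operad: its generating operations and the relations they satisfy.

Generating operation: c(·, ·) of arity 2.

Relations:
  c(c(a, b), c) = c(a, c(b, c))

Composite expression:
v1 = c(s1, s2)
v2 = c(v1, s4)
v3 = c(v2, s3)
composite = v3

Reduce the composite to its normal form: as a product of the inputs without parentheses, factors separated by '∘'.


s1 ∘ s2 ∘ s4 ∘ s3

Every regrouping of c is equal, so read the s-inputs in written order.
c(s1, s2) unparenthesizes to s1 ∘ s2
c(c(s1, s2), s4) unparenthesizes to s1 ∘ s2 ∘ s4
c(c(c(s1, s2), s4), s3) unparenthesizes to s1 ∘ s2 ∘ s4 ∘ s3


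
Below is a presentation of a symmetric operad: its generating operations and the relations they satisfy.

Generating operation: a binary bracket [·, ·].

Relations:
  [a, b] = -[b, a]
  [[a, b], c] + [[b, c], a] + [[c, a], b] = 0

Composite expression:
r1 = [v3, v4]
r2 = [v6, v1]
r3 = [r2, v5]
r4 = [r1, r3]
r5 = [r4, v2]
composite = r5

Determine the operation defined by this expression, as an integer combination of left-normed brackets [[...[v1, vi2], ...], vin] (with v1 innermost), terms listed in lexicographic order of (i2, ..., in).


[[[[[v1, v6], v5], v3], v4], v2] - [[[[[v1, v6], v5], v4], v3], v2]

Antisymmetry and Jacobi reduce to v1-anchored left-normed brackets.
Composite bracket: [[[v3, v4], [[v6, v1], v5]], v2]
Applying ab - ba throughout gives 32 signed words (2^5 = 32).
Only words starting with v1 matter:
  sign of v1v6v5v3v4v2 is +1, so it contributes +[[[[[v1, v6], v5], v3], v4], v2]
  sign of v1v6v5v4v3v2 is -1, so it contributes -[[[[[v1, v6], v5], v4], v3], v2]


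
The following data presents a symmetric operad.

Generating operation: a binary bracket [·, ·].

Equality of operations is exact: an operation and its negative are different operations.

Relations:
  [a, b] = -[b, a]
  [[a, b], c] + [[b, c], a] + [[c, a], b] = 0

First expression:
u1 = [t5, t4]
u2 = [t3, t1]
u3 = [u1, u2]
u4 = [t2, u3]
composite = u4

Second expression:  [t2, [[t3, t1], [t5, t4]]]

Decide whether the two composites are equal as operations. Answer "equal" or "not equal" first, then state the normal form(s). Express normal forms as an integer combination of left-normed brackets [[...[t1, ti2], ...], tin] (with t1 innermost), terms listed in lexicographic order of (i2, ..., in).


Reducing the first expression gives [[[[t1, t3], t4], t5], t2] - [[[[t1, t3], t5], t4], t2]
Reducing the second expression gives -[[[[t1, t3], t4], t5], t2] + [[[[t1, t3], t5], t4], t2]
Different reductions; not equal.

not equal; first: [[[[t1, t3], t4], t5], t2] - [[[[t1, t3], t5], t4], t2]; second: -[[[[t1, t3], t4], t5], t2] + [[[[t1, t3], t5], t4], t2]


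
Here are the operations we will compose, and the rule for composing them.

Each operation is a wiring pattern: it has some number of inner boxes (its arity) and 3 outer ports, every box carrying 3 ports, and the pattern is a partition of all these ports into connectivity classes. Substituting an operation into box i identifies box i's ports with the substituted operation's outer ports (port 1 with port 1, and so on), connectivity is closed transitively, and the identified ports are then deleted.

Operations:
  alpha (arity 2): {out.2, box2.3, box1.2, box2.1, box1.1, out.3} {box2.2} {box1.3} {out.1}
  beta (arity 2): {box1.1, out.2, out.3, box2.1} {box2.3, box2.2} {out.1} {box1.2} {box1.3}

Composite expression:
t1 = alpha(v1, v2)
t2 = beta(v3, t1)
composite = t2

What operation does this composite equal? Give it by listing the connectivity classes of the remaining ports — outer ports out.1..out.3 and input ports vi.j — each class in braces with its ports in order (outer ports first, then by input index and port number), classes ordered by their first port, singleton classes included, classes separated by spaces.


{out.1} {out.2, out.3, v3.1} {v1.1, v1.2, v2.1, v2.3} {v1.3} {v2.2} {v3.2} {v3.3}


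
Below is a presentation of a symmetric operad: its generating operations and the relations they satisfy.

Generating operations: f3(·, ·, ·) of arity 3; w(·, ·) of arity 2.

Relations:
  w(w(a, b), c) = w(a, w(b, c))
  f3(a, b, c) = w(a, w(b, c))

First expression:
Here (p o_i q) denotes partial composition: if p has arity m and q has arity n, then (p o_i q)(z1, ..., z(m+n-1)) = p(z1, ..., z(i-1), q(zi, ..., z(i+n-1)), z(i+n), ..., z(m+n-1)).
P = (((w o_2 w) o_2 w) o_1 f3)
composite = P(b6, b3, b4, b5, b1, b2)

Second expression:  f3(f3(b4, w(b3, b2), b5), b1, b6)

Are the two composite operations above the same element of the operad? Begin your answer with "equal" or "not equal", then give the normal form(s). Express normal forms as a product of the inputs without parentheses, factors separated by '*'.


Normal form of the first expression: b6 * b3 * b4 * b5 * b1 * b2
Normal form of the second expression: b4 * b3 * b2 * b5 * b1 * b6
Different reductions; not equal.

not equal; the first gives b6 * b3 * b4 * b5 * b1 * b2 and the second b4 * b3 * b2 * b5 * b1 * b6


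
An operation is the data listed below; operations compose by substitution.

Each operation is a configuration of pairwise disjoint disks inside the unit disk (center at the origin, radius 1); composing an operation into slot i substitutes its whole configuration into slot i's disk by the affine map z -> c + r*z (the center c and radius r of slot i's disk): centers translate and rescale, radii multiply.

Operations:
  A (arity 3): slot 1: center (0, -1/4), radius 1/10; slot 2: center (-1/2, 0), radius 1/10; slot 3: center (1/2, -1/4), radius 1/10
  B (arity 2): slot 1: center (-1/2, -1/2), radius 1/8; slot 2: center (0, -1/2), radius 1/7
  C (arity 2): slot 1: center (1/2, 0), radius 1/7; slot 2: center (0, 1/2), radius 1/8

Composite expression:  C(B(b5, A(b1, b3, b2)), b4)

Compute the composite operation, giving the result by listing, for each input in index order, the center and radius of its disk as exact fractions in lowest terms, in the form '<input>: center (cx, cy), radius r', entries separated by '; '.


b1: center (1/2, -15/196), radius 1/490; b2: center (25/49, -15/196), radius 1/490; b3: center (24/49, -1/14), radius 1/490; b4: center (0, 1/2), radius 1/8; b5: center (3/7, -1/14), radius 1/56

Affine substitution under C: radii multiply and b-centers shift.
for b5, the 2-step affine chain lands on center (3/7, -1/14), radius 1/56
for b1, the 3-step affine chain lands on center (1/2, -15/196), radius 1/490
for b3, the 3-step affine chain lands on center (24/49, -1/14), radius 1/490
for b2, the 3-step affine chain lands on center (25/49, -15/196), radius 1/490
for b4, the 1-step affine chain lands on center (0, 1/2), radius 1/8


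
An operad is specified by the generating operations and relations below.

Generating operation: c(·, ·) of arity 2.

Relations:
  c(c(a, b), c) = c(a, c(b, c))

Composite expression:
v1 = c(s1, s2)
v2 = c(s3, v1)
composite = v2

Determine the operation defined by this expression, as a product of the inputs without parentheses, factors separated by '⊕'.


Key point: c is associative — brackets drop, the s-order remains.
c(s1, s2) flattens to s1 ⊕ s2
c(s3, c(s1, s2)) flattens to s3 ⊕ s1 ⊕ s2

s3 ⊕ s1 ⊕ s2


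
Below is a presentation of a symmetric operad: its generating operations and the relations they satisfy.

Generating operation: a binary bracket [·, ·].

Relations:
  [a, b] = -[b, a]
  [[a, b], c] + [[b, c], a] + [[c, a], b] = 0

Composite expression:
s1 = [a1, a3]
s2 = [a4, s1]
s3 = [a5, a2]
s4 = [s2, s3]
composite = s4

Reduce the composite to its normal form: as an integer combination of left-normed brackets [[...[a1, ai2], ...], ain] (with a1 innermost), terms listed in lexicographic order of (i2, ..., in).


[[[[a1, a3], a4], a2], a5] - [[[[a1, a3], a4], a5], a2]

In the tensor algebra, words opening a1 carry the a1-anchored form.
Composite bracket: [[a4, [a1, a3]], [a5, a2]]
The bracket unfolds into 16 signed words via [a, b] = ab - ba (2^4 = 16).
Coefficients come from the a1-initial words:
  a1a3a4a2a5 appears with sign +1, giving the term +[[[[a1, a3], a4], a2], a5]
  a1a3a4a5a2 appears with sign -1, giving the term -[[[[a1, a3], a4], a5], a2]


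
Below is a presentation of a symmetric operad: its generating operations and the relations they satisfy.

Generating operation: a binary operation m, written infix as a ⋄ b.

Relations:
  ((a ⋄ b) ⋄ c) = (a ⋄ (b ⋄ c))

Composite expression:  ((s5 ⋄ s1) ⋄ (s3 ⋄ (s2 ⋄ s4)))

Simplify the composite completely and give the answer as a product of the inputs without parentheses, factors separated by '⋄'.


s5 ⋄ s1 ⋄ s3 ⋄ s2 ⋄ s4

All parenthesizations of m agree; list the s-inputs left to right.
(s5 ⋄ s1) linearizes to s5 ⋄ s1
(s2 ⋄ s4) linearizes to s2 ⋄ s4
(s3 ⋄ (s2 ⋄ s4)) linearizes to s3 ⋄ s2 ⋄ s4
((s5 ⋄ s1) ⋄ (s3 ⋄ (s2 ⋄ s4))) linearizes to s5 ⋄ s1 ⋄ s3 ⋄ s2 ⋄ s4


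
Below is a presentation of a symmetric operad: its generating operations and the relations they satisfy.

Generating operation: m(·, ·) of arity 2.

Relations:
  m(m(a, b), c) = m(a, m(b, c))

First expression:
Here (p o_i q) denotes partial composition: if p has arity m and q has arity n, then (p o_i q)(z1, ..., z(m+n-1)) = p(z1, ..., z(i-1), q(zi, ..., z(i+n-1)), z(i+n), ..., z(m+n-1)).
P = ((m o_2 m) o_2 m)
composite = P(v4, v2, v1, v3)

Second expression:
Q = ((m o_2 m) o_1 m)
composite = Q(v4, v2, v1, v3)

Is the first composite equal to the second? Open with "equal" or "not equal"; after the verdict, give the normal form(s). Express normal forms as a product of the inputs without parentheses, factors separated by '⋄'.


equal; both compose to v4 ⋄ v2 ⋄ v1 ⋄ v3

The first composite normalizes to v4 ⋄ v2 ⋄ v1 ⋄ v3
The second composite normalizes to v4 ⋄ v2 ⋄ v1 ⋄ v3
The forms coincide; equal.


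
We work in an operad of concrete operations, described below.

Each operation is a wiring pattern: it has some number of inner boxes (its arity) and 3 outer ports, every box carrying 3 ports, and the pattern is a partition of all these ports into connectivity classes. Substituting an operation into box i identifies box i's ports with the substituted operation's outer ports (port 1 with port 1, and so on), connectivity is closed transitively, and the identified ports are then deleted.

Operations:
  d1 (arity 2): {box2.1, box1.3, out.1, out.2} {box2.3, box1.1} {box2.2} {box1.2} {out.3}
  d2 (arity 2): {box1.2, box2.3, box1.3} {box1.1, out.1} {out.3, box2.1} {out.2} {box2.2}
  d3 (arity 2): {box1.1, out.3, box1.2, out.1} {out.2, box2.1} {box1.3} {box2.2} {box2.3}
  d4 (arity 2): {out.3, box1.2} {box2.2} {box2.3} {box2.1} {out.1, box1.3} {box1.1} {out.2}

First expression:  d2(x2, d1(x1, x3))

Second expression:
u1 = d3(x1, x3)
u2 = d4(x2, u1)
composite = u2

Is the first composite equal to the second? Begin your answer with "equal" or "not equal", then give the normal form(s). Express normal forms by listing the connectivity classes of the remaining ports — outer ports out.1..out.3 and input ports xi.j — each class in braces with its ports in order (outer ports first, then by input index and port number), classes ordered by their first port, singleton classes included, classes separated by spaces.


In normal form, the first expression is {out.1, x2.1} {out.2} {out.3, x1.3, x3.1} {x1.1, x3.3} {x1.2} {x2.2, x2.3} {x3.2}
In normal form, the second expression is {out.1, x2.3} {out.2} {out.3, x2.2} {x1.1, x1.2} {x1.3} {x2.1} {x3.1} {x3.2} {x3.3}
Distinct normal forms: not equal.

not equal: they reduce to {out.1, x2.1} {out.2} {out.3, x1.3, x3.1} {x1.1, x3.3} {x1.2} {x2.2, x2.3} {x3.2} and {out.1, x2.3} {out.2} {out.3, x2.2} {x1.1, x1.2} {x1.3} {x2.1} {x3.1} {x3.2} {x3.3}


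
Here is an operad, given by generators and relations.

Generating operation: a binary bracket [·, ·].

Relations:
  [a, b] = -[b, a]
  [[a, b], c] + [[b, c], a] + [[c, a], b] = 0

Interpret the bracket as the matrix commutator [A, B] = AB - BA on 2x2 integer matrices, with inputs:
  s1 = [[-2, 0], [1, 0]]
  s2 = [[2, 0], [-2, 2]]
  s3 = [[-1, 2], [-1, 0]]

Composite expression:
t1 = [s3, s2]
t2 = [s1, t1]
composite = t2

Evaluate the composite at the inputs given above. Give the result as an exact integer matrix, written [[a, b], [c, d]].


[[0, 0], [-12, 0]]

[s3, s2] = [[-4, 0], [-2, 4]]
[s1, [s3, s2]] = [[0, 0], [-12, 0]]


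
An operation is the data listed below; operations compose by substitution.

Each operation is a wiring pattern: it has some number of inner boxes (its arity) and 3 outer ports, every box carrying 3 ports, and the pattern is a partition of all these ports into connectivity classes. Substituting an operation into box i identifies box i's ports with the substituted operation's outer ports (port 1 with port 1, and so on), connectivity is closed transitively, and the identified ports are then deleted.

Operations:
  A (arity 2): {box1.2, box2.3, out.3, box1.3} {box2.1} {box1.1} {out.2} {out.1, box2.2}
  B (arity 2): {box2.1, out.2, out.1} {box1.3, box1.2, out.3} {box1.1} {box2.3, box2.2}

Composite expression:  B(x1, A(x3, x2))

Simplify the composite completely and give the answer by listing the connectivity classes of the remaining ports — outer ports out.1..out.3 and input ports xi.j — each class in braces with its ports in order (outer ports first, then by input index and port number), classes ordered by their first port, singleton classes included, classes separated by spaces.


{out.1, out.2, x2.2} {out.3, x1.2, x1.3} {x1.1} {x2.1} {x2.3, x3.2, x3.3} {x3.1}

Substituting into B glues patterns; closure does the rest.
through A, on inputs (x3, x2): {out.1, x2.2} {out.2} {out.3, x2.3, x3.2, x3.3} {x2.1} {x3.1} (out.j = stage outer ports)
through B, on inputs (x1, x3, x2): {out.1, out.2, x2.2} {out.3, x1.2, x1.3} {x1.1} {x2.1} {x2.3, x3.2, x3.3} {x3.1} (out.j = stage outer ports)


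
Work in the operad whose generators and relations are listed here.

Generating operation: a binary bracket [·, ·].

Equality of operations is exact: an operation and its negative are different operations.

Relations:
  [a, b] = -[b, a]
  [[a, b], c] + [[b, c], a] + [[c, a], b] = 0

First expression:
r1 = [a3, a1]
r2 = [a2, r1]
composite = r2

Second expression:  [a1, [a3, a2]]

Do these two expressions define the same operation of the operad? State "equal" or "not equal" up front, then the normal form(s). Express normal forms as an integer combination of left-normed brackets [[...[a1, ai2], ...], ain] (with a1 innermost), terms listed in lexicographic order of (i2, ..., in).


not equal — first [[a1, a3], a2], second -[[a1, a2], a3] + [[a1, a3], a2]


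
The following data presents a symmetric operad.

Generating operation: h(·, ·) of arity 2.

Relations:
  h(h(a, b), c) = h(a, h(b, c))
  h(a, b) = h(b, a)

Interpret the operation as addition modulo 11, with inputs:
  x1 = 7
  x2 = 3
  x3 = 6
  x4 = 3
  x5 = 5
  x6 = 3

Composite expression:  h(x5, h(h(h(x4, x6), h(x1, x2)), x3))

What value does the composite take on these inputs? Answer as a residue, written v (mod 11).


5 (mod 11)

h(x4, x6) = 6
h(x1, x2) = 10
h(h(x4, x6), h(x1, x2)) = 5
h(h(h(x4, x6), h(x1, x2)), x3) = 0
h(x5, h(h(h(x4, x6), h(x1, x2)), x3)) = 5


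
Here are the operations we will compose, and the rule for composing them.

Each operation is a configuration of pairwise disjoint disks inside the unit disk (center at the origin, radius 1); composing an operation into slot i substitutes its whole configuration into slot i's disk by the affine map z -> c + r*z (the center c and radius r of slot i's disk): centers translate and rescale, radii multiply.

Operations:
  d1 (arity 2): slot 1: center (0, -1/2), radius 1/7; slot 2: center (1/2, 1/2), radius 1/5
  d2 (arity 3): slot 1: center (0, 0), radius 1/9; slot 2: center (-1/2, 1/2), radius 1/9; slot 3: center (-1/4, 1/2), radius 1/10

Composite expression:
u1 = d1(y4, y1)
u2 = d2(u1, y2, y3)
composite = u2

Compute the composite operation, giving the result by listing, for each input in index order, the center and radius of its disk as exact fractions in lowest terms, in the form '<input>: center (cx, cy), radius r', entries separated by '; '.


Below d2, radii multiply path by path; the y-disk centers shift.
y4: after 2 affine steps, its disk has center (0, -1/18), radius 1/63
y1: after 2 affine steps, its disk has center (1/18, 1/18), radius 1/45
y2: after 1 affine step, its disk has center (-1/2, 1/2), radius 1/9
y3: after 1 affine step, its disk has center (-1/4, 1/2), radius 1/10

y1: center (1/18, 1/18), radius 1/45; y2: center (-1/2, 1/2), radius 1/9; y3: center (-1/4, 1/2), radius 1/10; y4: center (0, -1/18), radius 1/63


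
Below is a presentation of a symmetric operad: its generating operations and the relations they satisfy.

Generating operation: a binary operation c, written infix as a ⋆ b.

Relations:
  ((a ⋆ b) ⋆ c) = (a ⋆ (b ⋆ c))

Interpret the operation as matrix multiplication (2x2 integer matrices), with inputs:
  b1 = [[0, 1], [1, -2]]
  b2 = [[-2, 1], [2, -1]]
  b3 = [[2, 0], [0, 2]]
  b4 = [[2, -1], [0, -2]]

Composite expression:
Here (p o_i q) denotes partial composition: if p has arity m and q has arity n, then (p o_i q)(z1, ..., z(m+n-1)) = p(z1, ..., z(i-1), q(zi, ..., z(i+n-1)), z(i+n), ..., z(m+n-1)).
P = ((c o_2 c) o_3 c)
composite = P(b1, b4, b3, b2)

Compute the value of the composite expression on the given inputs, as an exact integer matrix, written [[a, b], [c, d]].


(b3 ⋆ b2) = [[-4, 2], [4, -2]]
(b4 ⋆ (b3 ⋆ b2)) = [[-12, 6], [-8, 4]]
(b1 ⋆ (b4 ⋆ (b3 ⋆ b2))) = [[-8, 4], [4, -2]]

[[-8, 4], [4, -2]]


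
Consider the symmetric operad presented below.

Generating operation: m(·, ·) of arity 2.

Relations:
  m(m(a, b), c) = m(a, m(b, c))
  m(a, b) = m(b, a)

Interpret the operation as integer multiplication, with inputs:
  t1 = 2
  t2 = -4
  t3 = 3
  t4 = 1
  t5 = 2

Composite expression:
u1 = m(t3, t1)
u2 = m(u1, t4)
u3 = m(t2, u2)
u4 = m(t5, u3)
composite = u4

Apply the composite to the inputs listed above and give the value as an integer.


m(t3, t1) = 6
m(m(t3, t1), t4) = 6
m(t2, m(m(t3, t1), t4)) = -24
m(t5, m(t2, m(m(t3, t1), t4))) = -48

-48


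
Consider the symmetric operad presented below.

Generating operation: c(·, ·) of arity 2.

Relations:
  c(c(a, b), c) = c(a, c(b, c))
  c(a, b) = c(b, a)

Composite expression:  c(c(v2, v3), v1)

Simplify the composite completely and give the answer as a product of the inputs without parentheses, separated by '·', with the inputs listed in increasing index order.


v1 · v2 · v3

Both nesting and order wash out for c; what remains is which v's occur.
c(v2, v3) collapses to v2 · v3
c(c(v2, v3), v1) collapses to v2 · v3 · v1
rearranged into index order: v1 · v2 · v3


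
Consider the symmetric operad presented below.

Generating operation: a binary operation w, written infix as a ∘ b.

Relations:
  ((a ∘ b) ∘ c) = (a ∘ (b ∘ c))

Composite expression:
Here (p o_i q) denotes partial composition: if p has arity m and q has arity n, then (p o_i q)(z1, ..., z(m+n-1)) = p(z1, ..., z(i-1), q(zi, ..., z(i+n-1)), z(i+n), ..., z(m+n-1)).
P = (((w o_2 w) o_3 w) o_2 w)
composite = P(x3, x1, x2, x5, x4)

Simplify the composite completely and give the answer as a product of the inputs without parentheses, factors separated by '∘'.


All parenthesizations of w agree; list the x-inputs left to right.
(x1 ∘ x2) spells out as x1 ∘ x2
(x5 ∘ x4) spells out as x5 ∘ x4
((x1 ∘ x2) ∘ (x5 ∘ x4)) spells out as x1 ∘ x2 ∘ x5 ∘ x4
(x3 ∘ ((x1 ∘ x2) ∘ (x5 ∘ x4))) spells out as x3 ∘ x1 ∘ x2 ∘ x5 ∘ x4

x3 ∘ x1 ∘ x2 ∘ x5 ∘ x4
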